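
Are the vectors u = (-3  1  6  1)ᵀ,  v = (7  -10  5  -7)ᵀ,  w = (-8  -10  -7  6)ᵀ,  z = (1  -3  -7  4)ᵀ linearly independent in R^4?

Form the 4×4 matrix with these as columns; its determinant is -4503.
A nonzero determinant means the columns are linearly independent.

linearly independent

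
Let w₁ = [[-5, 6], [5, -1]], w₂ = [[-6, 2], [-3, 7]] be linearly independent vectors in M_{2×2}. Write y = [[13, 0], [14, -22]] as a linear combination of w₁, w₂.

Take coordinate vectors relative to {E₁₁, E₁₂, E₂₁, E₂₂}.
Set up the augmented matrix [w₁ | w₂ | y] and row-reduce.
Row-reducing the augmented matrix gives the unique coefficients (α₁, α₂) = (1, -3).

y = w₁ - 3w₂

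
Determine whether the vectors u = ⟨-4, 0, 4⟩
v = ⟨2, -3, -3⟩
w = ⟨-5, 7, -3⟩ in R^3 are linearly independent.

The matrix [u|v|w] has determinant -124.
A nonzero determinant means the columns are linearly independent.

linearly independent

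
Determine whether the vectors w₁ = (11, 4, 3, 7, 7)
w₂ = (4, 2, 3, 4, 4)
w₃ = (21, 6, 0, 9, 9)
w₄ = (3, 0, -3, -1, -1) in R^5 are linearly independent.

linearly dependent

Place the vectors as rows of a 4×5 matrix and reduce to echelon form.
The reduction yields 2 nonzero rows, so the rank is 2.
Since rank 2 < 4, the set is linearly dependent.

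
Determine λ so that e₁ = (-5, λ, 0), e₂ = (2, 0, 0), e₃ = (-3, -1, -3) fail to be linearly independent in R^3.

λ = 0

The vectors are dependent exactly when the determinant of the matrix with rows e₁, e₂, e₃ vanishes.
Expanding, det = 6*λ.
This vanishes exactly when λ = 0.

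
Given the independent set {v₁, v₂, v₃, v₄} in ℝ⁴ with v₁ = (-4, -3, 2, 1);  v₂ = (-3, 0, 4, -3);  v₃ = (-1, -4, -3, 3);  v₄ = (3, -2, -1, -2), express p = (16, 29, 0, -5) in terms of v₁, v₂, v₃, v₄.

p = -3v₁ - 2v₂ - 4v₃ - 2v₄

Since v₁, v₂, v₃, v₄ are independent, the coefficients expressing p are uniquely determined by a linear system.
The system has the unique solution (α₁, …, α₄) = (-3, -2, -4, -2).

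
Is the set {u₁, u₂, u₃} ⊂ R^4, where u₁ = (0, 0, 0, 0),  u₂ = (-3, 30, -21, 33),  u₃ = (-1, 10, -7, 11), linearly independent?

linearly dependent

One of the vectors is the zero vector, so the set is linearly dependent.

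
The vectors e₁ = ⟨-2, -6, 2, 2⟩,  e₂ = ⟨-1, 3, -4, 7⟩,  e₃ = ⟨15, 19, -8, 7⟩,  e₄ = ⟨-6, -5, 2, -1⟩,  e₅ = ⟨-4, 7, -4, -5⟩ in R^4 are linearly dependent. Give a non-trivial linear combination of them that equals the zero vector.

Row-reduce the matrix with e₁, e₂, e₃, e₄, e₅ as columns; the null space gives the coefficients.
A generator of the null space is (3, -1, 1, 1, 1).

3e₁ - e₂ + e₃ + e₄ + e₅ = 0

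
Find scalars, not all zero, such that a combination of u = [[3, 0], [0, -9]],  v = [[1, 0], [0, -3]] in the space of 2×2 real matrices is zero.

u - 3v = 0

Take coordinates with respect to {E₁₁, E₁₂, E₂₁, E₂₂}.
Set up α₁u + α₂v = 0 and solve the homogeneous system.
One solution (up to scaling) is (1, -3).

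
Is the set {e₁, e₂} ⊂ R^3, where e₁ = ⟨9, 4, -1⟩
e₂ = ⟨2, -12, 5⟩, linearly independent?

Place the vectors as rows of a 2×3 matrix and reduce to echelon form.
The reduction yields 2 nonzero rows, so the rank is 2.
Since rank = 2 (the number of vectors), the set is linearly independent.

linearly independent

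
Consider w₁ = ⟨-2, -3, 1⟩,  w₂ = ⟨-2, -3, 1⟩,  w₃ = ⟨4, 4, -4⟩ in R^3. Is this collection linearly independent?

Form the 3×3 matrix with these as columns; its determinant is 0.
A zero determinant means the columns are linearly dependent.
Indeed w₁ - w₂ = 0.

linearly dependent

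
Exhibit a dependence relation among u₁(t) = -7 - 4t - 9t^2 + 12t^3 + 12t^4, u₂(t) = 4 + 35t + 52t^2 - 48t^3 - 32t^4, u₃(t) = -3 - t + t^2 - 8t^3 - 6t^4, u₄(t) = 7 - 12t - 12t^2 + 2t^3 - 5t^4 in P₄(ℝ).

Pass to coordinate vectors relative to the basis {1, t, …, t^4}.
Solve the homogeneous system with u₁, u₂, u₃, u₄ as columns by row-reducing the coefficient matrix.
The free variable yields coefficients (3, 1, -1, 2) (any nonzero multiple also works).

3u₁ + u₂ - u₃ + 2u₄ = 0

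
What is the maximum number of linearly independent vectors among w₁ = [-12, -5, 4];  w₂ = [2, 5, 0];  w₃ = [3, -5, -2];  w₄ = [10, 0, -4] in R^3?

2

Apply Gaussian elimination to the matrix whose rows are w₁, w₂, w₃, w₄.
Exactly 2 pivots survive; hence the rank is 2.
(With 4 elements in a 3-dimensional space the rank is at most 3.)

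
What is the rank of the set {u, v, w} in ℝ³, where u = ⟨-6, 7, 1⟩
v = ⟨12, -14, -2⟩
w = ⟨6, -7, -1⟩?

1

Apply Gaussian elimination to the matrix whose rows are u, v, w.
The echelon form has 1 nonzero row, so the rank is 1.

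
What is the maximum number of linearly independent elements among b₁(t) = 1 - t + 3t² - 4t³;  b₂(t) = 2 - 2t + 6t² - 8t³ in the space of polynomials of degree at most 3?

1

Use coordinates relative to {1, t, …, t³}.
Apply Gaussian elimination to the matrix whose rows are b₁, b₂.
Exactly 1 pivot survives; hence the rank is 1.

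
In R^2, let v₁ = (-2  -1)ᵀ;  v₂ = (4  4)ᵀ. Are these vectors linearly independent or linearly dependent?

Form the 2×2 matrix with these as columns; its determinant is -4.
A nonzero determinant means the columns are linearly independent.

linearly independent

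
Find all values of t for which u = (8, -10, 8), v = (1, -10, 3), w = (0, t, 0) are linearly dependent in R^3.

t = 0

Place the vectors as rows of a 3×3 matrix; dependence ⇔ determinant zero.
The determinant works out to -16*t.
Solving -16*t = 0 yields t = 0.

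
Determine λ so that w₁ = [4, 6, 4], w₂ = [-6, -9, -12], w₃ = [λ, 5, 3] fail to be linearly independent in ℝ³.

Dependence holds iff the 3×3 matrix [w₁ w₂ w₃] is singular.
Cofactor expansion gives det = 120 - 36*λ.
Setting this to zero gives λ = 10/3.

λ = 10/3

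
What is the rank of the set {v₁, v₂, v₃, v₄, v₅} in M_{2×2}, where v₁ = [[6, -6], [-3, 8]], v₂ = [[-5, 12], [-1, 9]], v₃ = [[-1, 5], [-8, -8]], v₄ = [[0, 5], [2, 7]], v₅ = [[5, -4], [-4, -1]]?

Represent each element by its coordinate vector in ℝ⁴.
Row-reduce the 5×4 matrix with these as rows.
Exactly 4 pivots survive; hence the rank is 4.
(With 5 elements in a 4-dimensional space the rank is at most 4.)

4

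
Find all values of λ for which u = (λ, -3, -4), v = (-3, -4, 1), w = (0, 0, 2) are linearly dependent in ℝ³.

λ = -9/4

The set is linearly dependent precisely when det[u; v; w] = 0.
The determinant works out to -8*λ - 18.
Setting this to zero gives λ = -9/4.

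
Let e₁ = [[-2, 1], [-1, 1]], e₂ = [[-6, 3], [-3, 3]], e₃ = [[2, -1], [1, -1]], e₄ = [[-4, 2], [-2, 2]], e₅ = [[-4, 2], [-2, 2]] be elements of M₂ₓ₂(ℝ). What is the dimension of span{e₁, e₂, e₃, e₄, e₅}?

1

Pass to coordinate vectors with respect to the basis {E₁₁, E₁₂, E₂₁, E₂₂}.
Row-reduce the 5×4 matrix with these as rows.
Reduction leaves 1 leading entry, giving rank 1.
(With 5 elements in a 4-dimensional space the rank is at most 4.)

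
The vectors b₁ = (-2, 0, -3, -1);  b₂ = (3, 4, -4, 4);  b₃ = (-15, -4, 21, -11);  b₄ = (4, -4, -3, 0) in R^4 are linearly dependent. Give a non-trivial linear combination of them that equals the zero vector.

b₁ + 3b₂ + b₃ + 2b₄ = 0

Write the vectors as columns of a matrix and find a nonzero vector in its null space.
The free variable yields coefficients (1, 3, 1, 2) (any nonzero multiple also works).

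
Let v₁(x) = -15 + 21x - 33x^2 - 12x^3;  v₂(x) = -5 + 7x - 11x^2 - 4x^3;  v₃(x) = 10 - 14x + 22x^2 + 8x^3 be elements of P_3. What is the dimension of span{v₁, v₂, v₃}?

1

Represent each element by its coordinate vector in ℝ⁴.
Put the 4×3 matrix [v₁|v₂|v₃] into echelon form.
The echelon form has 1 nonzero row, so the rank is 1.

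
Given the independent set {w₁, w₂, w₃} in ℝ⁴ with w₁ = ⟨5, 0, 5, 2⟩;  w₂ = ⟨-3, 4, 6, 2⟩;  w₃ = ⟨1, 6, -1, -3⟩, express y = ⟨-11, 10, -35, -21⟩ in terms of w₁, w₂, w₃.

Since w₁, w₂, w₃ are independent, the coefficients expressing y are uniquely determined by a linear system.
Row-reducing the augmented matrix gives the unique coefficients (c₁, c₂, c₃) = (-4, -2, 3).

y = -4w₁ - 2w₂ + 3w₃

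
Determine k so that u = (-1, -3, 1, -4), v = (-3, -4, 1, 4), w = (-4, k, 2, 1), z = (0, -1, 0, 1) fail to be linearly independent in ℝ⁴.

k = -8

Place the vectors as rows of a 4×4 matrix; dependence ⇔ determinant zero.
Cofactor expansion gives det = -2*k - 16.
This vanishes exactly when k = -8.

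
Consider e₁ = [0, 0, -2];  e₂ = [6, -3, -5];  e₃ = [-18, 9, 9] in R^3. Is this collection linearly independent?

Row-reduce the matrix whose columns are e₁, e₂, e₃.
The reduction yields 2 nonzero rows, so the rank is 2.
Since rank 2 < 3, the set is linearly dependent.
Indeed 3e₁ - 3e₂ - e₃ = 0.

linearly dependent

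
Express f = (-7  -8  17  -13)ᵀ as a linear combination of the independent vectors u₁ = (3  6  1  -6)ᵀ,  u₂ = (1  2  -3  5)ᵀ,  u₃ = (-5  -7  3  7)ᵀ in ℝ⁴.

Write f = c₁u₁ + … + c₃u₃ and equate components.
The system has the unique solution (c₁, c₂, c₃) = (2, -3, 2).

f = 2u₁ - 3u₂ + 2u₃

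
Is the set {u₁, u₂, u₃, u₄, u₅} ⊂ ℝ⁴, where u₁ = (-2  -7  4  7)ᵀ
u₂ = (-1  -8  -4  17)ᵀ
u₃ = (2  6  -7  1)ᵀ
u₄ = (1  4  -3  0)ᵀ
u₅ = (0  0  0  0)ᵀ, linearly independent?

linearly dependent

There are 5 vectors in a 4-dimensional space, so they cannot be linearly independent.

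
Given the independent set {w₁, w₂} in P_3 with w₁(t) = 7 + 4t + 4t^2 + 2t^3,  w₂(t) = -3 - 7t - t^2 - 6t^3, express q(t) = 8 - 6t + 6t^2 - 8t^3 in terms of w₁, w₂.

q = 2w₁ + 2w₂

Identify each element with its coordinate vector in ℝ⁴ via {1, t, …, t^3}.
Since w₁, w₂ are independent, the coefficients expressing q are uniquely determined by a linear system.
The system has the unique solution (c₁, c₂) = (2, 2).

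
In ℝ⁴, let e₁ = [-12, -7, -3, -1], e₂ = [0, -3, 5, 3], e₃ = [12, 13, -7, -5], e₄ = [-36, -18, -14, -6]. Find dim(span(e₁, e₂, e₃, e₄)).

Row-reduce the 4×4 matrix with these as rows.
Exactly 2 pivots survive; hence the rank is 2.

2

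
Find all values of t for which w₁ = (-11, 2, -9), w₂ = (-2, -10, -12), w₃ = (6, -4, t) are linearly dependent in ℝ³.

t = 2

Dependence holds iff the 3×3 matrix [w₁ w₂ w₃] is singular.
The determinant works out to 114*t - 228.
This vanishes exactly when t = 2.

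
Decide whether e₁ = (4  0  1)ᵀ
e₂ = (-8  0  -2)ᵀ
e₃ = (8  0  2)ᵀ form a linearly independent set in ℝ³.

Row-reduce the matrix whose columns are e₁, e₂, e₃.
The reduction yields 1 nonzero row, so the rank is 1.
Since rank 1 < 3, the set is linearly dependent.

linearly dependent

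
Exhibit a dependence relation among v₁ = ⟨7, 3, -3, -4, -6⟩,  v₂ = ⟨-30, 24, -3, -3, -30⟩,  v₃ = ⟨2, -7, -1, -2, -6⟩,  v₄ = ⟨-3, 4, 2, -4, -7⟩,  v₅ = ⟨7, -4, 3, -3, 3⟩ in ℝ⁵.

Row-reduce the matrix with v₁, v₂, v₃, v₄, v₅ as columns; the null space gives the coefficients.
The free variable yields coefficients (0, 1, 0, -3, 3) (any nonzero multiple also works).

v₂ - 3v₄ + 3v₅ = 0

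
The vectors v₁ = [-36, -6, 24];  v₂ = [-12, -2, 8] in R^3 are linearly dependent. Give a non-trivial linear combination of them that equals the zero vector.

v₁ - 3v₂ = 0

Write the vectors as columns of a matrix and find a nonzero vector in its null space.
One solution (up to scaling) is (1, -3).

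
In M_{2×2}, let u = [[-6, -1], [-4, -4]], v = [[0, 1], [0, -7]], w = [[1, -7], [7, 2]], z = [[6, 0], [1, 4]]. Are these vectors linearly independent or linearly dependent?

Take coordinates with respect to the standard basis {E₁₁, E₁₂, E₂₁, E₂₂}.
Row-reduce the matrix whose columns are u, v, w, z.
The reduction yields 4 nonzero rows, so the rank is 4.
Since rank = 4 (the number of vectors), the set is linearly independent.

linearly independent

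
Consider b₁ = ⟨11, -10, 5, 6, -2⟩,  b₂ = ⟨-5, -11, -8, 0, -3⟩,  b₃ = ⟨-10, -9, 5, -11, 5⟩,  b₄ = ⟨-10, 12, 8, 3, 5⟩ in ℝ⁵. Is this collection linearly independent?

linearly independent

Place the vectors as rows of a 4×5 matrix and reduce to echelon form.
The reduction yields 4 nonzero rows, so the rank is 4.
Since rank = 4 (the number of vectors), the set is linearly independent.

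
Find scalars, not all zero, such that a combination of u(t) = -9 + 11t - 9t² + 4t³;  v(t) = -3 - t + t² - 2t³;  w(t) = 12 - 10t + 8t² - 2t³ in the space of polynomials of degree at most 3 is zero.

u + v + w = 0

Write each element as a vector in ℝ⁴ using {1, t, …, t³}.
Set up α₁u + … + α₃w = 0 and solve the homogeneous system.
One solution (up to scaling) is (1, 1, 1).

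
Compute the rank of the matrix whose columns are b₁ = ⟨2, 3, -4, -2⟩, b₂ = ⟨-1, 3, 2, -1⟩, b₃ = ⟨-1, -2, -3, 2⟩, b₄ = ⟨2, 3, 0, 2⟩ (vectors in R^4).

Apply Gaussian elimination to the matrix whose rows are b₁, b₂, b₃, b₄.
Exactly 4 pivots survive; hence the rank is 4.

rank 4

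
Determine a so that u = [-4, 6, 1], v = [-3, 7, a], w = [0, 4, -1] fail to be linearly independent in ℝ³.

The vectors are dependent exactly when the determinant of the matrix with rows u, v, w vanishes.
Cofactor expansion gives det = 16*a - 2.
This vanishes exactly when a = 1/8.

a = 1/8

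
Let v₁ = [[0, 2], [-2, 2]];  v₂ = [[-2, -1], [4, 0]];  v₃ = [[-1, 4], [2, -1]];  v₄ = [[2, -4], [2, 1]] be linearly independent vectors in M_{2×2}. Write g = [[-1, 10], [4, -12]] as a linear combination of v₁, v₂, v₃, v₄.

Identify each element with its coordinate vector in ℝ⁴ via {E₁₁, E₁₂, E₂₁, E₂₂}.
Since v₁, v₂, v₃, v₄ are independent, the coefficients expressing g are uniquely determined by a linear system.
Row-reducing the augmented matrix gives the unique coefficients (α₁, …, α₄) = (-4, -2, 3, -1).

g = -4v₁ - 2v₂ + 3v₃ - v₄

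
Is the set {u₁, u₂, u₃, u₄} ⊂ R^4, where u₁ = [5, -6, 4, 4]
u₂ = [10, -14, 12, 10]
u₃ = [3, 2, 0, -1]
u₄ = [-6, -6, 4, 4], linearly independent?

Place the vectors as rows of a 4×4 matrix and reduce to echelon form.
The reduction yields 3 nonzero rows, so the rank is 3.
Since rank 3 < 4, the set is linearly dependent.
Indeed 2u₁ - u₂ + 2u₃ + u₄ = 0.

linearly dependent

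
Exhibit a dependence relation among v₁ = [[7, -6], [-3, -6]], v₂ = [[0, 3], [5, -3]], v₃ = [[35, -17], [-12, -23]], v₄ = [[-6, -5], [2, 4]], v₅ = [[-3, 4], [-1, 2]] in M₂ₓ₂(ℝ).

2v₁ - v₂ - v₃ - 2v₄ - 3v₅ = 0

Pass to coordinate vectors relative to the basis {E₁₁, E₁₂, E₂₁, E₂₂}.
Solve the homogeneous system with v₁, v₂, v₃, v₄, v₅ as columns by row-reducing the coefficient matrix.
A generator of the null space is (2, -1, -1, -2, -3).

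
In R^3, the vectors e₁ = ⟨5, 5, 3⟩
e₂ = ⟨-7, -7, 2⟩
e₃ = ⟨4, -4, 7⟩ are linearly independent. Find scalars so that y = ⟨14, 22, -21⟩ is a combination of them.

y = -2e₁ - 4e₂ - e₃

Since e₁, e₂, e₃ are independent, the coefficients expressing y are uniquely determined by a linear system.
Back-substitution yields (α₁, α₂, α₃) = (-2, -4, -1).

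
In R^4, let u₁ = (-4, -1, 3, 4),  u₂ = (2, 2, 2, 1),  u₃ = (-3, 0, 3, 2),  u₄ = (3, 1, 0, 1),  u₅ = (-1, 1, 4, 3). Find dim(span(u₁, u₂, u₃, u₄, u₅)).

4

Apply Gaussian elimination to the matrix whose rows are u₁, u₂, u₃, u₄, u₅.
There are 4 pivot columns, so rank = 4.
(With 5 elements in a 4-dimensional space the rank is at most 4.)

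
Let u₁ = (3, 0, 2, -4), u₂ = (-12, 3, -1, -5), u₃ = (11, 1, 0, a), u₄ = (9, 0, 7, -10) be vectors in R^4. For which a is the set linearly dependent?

a = -41

Dependence holds iff the 4×4 matrix [u₁ u₂ u₃ u₄] is singular.
Cofactor expansion gives det = -9*a - 369.
Solving -9*a - 369 = 0 yields a = -41.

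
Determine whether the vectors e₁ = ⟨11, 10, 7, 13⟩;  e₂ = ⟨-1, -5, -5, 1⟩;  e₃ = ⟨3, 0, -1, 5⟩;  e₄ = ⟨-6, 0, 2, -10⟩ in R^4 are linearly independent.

One vector is a scalar multiple of another, so the set is dependent.

linearly dependent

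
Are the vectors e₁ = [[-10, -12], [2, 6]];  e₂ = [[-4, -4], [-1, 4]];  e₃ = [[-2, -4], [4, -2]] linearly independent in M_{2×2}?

Take coordinates with respect to the standard basis {E₁₁, E₁₂, E₂₁, E₂₂}.
Place the vectors as rows of a 3×4 matrix and reduce to echelon form.
The reduction yields 2 nonzero rows, so the rank is 2.
Since rank 2 < 3, the set is linearly dependent.
Indeed e₁ - 2e₂ - e₃ = 0.

linearly dependent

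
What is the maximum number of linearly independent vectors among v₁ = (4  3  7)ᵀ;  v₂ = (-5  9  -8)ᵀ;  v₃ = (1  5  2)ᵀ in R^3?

2

Form the matrix with v₁, v₂, v₃ as columns and reduce.
Reduction leaves 2 leading entries, giving rank 2.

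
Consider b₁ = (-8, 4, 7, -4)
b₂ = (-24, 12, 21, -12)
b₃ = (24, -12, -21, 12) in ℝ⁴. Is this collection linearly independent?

Place the vectors as rows of a 3×4 matrix and reduce to echelon form.
The reduction yields 1 nonzero row, so the rank is 1.
Since rank 1 < 3, the set is linearly dependent.
Indeed 3b₁ - b₂ = 0.

linearly dependent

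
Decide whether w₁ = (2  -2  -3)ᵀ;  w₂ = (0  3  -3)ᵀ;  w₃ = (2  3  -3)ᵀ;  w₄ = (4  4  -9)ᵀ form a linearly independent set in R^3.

There are 4 vectors in a 3-dimensional space, so they cannot be linearly independent.

linearly dependent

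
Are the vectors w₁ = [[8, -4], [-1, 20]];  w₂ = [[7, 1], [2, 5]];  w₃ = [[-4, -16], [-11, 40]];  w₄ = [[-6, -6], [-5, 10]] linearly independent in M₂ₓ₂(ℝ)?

Write each element as a coordinate vector in ℝ⁴ using {E₁₁, E₁₂, E₂₁, E₂₂}.
The matrix [w₁|w₂|w₃|w₄] has determinant 0.
A zero determinant means the columns are linearly dependent.

linearly dependent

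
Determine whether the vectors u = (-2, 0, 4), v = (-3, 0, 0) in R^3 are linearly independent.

Row-reduce the matrix whose columns are u, v.
The reduction yields 2 nonzero rows, so the rank is 2.
Since rank = 2 (the number of vectors), the set is linearly independent.

linearly independent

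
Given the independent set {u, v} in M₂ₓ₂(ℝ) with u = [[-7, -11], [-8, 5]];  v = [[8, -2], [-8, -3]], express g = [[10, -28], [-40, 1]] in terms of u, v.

Identify each element with its coordinate vector in ℝ⁴ via {E₁₁, E₁₂, E₂₁, E₂₂}.
Write g = α₁u + α₂v and equate components.
The system has the unique solution (α₁, α₂) = (2, 3).

g = 2u + 3v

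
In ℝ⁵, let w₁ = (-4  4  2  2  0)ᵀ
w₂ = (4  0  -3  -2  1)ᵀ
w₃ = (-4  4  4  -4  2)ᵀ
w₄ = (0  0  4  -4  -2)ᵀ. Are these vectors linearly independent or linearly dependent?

Place the vectors as rows of a 4×5 matrix and reduce to echelon form.
The reduction yields 4 nonzero rows, so the rank is 4.
Since rank = 4 (the number of vectors), the set is linearly independent.

linearly independent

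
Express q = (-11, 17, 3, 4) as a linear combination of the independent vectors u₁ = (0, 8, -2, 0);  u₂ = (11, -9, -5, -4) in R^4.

Since u₁, u₂ are independent, the coefficients expressing q are uniquely determined by a linear system.
The system has the unique solution (a₁, a₂) = (1, -1).

q = u₁ - u₂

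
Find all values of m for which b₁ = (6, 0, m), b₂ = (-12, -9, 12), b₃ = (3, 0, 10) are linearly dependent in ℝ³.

m = 20

Dependence holds iff the 3×3 matrix [b₁ b₂ b₃] is singular.
The determinant works out to 27*m - 540.
Solving 27*m - 540 = 0 yields m = 20.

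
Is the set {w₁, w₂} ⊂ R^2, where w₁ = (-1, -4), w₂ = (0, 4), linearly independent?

linearly independent

Row-reduce the matrix whose columns are w₁, w₂.
The reduction yields 2 nonzero rows, so the rank is 2.
Since rank = 2 (the number of vectors), the set is linearly independent.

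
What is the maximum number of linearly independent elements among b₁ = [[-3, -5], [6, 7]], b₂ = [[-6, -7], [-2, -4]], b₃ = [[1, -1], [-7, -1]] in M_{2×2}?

3

Pass to coordinate vectors with respect to the basis {E₁₁, E₁₂, E₂₁, E₂₂}.
Row-reduce the 3×4 matrix with these as rows.
Exactly 3 pivots survive; hence the rank is 3.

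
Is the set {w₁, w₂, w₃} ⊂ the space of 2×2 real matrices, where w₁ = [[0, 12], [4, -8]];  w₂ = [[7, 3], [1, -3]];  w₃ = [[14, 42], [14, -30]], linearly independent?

linearly dependent

Take coordinates with respect to the standard basis {E₁₁, E₁₂, E₂₁, E₂₂}.
Row-reduce the matrix whose columns are w₁, w₂, w₃.
The reduction yields 2 nonzero rows, so the rank is 2.
Since rank 2 < 3, the set is linearly dependent.
Indeed 3w₁ + 2w₂ - w₃ = 0.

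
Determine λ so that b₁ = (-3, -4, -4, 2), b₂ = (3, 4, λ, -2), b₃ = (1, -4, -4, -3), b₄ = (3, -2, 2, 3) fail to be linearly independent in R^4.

λ = 4

Dependence holds iff the 4×4 matrix [b₁ b₂ b₃ b₄] is singular.
The determinant works out to 488 - 122*λ.
This vanishes exactly when λ = 4.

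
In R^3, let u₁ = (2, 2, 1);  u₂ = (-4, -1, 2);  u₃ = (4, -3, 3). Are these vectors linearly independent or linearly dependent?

The matrix [u₁|u₂|u₃] has determinant 62.
A nonzero determinant means the columns are linearly independent.

linearly independent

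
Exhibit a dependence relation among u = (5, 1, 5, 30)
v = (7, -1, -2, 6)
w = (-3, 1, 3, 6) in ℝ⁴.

Solve the homogeneous system with u, v, w as columns by row-reducing the coefficient matrix.
The free variable yields coefficients (1, -2, -3) (any nonzero multiple also works).

u - 2v - 3w = 0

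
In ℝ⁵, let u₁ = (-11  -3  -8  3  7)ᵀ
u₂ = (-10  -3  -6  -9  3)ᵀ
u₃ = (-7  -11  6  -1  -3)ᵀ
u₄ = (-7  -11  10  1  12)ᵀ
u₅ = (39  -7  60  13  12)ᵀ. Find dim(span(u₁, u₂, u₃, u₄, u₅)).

Row-reduce the 5×5 matrix with these as rows.
Reduction leaves 4 leading entries, giving rank 4.

dim = 4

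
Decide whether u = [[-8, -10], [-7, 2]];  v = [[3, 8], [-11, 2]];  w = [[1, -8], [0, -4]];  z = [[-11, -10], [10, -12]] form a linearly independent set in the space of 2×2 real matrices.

Write each element as a coordinate vector in ℝ⁴ using {E₁₁, E₁₂, E₂₁, E₂₂}.
Form the 4×4 matrix with these as columns; its determinant is -15424.
A nonzero determinant means the columns are linearly independent.

linearly independent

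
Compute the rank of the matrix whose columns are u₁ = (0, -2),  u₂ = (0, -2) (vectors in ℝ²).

Row-reduce the 2×2 matrix with these as rows.
The echelon form has 1 nonzero row, so the rank is 1.

1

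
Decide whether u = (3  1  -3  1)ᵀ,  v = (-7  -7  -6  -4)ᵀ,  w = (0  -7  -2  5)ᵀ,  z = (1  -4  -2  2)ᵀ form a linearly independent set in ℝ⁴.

linearly independent

Place the vectors as rows of a 4×4 matrix and reduce to echelon form.
The reduction yields 4 nonzero rows, so the rank is 4.
Since rank = 4 (the number of vectors), the set is linearly independent.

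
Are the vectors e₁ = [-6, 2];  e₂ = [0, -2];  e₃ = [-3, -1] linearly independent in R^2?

There are 3 vectors in a 2-dimensional space, so they cannot be linearly independent.

linearly dependent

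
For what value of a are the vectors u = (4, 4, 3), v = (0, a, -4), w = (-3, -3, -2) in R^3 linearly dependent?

The set is linearly dependent precisely when det[u; v; w] = 0.
Cofactor expansion gives det = a.
Setting this to zero gives a = 0.

a = 0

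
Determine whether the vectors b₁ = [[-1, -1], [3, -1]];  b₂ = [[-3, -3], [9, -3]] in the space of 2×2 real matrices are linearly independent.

linearly dependent

Write each element as a coordinate vector in ℝ⁴ using {E₁₁, E₁₂, E₂₁, E₂₂}.
Row-reduce the matrix whose columns are b₁, b₂.
The reduction yields 1 nonzero row, so the rank is 1.
Since rank 1 < 2, the set is linearly dependent.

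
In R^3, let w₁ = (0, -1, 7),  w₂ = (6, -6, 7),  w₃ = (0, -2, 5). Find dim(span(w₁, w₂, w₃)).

Row-reduce the 3×3 matrix with these as rows.
Reduction leaves 3 leading entries, giving rank 3.

3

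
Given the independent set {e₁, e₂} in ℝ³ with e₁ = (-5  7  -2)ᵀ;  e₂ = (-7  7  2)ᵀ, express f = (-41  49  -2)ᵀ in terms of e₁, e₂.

Set up the augmented matrix [e₁ | e₂ | f] and row-reduce.
The system has the unique solution (a₁, a₂) = (4, 3).

f = 4e₁ + 3e₂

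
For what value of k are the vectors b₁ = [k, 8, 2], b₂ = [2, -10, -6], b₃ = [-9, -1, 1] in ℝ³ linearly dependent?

k = 29/2

The vectors are dependent exactly when the determinant of the matrix with rows b₁, b₂, b₃ vanishes.
Cofactor expansion gives det = 232 - 16*k.
Solving 232 - 16*k = 0 yields k = 29/2.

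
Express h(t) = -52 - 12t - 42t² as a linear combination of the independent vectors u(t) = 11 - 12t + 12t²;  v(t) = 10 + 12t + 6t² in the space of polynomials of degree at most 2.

h = -2u - 3v

Work in coordinates with respect to the standard basis {1, t, t²}.
Since u, v are independent, the coefficients expressing h are uniquely determined by a linear system.
Row-reducing the augmented matrix gives the unique coefficients (α₁, α₂) = (-2, -3).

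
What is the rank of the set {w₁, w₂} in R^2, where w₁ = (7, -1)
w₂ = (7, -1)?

1

Form the matrix with w₁, w₂ as columns and reduce.
Reduction leaves 1 leading entry, giving rank 1.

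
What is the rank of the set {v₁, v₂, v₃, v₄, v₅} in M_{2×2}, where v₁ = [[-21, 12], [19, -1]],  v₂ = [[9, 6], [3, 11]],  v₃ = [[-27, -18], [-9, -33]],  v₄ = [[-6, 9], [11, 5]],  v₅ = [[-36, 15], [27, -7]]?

2

Represent each element by its coordinate vector in ℝ⁴.
Apply Gaussian elimination to the matrix whose rows are v₁, v₂, v₃, v₄, v₅.
The echelon form has 2 nonzero rows, so the rank is 2.
(With 5 elements in a 4-dimensional space the rank is at most 4.)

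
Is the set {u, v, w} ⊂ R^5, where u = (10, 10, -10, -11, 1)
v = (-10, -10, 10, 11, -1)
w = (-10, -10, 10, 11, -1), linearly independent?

linearly dependent

Row-reduce the matrix whose columns are u, v, w.
The reduction yields 1 nonzero row, so the rank is 1.
Since rank 1 < 3, the set is linearly dependent.
Indeed u + v = 0.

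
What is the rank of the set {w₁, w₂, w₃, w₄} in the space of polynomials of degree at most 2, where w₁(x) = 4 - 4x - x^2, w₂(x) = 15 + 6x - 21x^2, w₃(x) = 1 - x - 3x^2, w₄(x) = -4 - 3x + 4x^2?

Represent each element by its coordinate vector in ℝ³.
Row-reduce the 4×3 matrix with these as rows.
Reduction leaves 3 leading entries, giving rank 3.
(With 4 elements in a 3-dimensional space the rank is at most 3.)

rank 3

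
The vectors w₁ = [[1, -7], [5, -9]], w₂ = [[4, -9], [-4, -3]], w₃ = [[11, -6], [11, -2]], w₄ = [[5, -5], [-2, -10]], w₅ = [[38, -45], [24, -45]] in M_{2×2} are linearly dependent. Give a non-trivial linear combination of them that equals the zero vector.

Take coordinates with respect to {E₁₁, E₁₂, E₂₁, E₂₂}.
Solve the homogeneous system with w₁, w₂, w₃, w₄, w₅ as columns by row-reducing the coefficient matrix.
A generator of the null space is (2, 1, 2, 2, -1).

2w₁ + w₂ + 2w₃ + 2w₄ - w₅ = 0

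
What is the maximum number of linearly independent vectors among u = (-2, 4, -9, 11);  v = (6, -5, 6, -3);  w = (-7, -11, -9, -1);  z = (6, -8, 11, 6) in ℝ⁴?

4

Form the matrix with u, v, w, z as columns and reduce.
Exactly 4 pivots survive; hence the rank is 4.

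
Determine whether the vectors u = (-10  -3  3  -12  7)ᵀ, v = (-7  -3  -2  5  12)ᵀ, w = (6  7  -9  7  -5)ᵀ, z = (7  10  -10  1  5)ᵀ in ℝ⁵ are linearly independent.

linearly independent

Place the vectors as rows of a 4×5 matrix and reduce to echelon form.
The reduction yields 4 nonzero rows, so the rank is 4.
Since rank = 4 (the number of vectors), the set is linearly independent.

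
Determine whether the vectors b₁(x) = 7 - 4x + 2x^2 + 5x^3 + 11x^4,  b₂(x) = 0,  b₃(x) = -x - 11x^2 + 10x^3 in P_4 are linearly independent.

linearly dependent

Write each element as a coordinate vector in ℝ⁵ using {1, x, …, x^4}.
One of the vectors is the zero vector, so the set is linearly dependent.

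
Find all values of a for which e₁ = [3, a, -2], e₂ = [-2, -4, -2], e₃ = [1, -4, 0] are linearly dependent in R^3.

a = -24

The set is linearly dependent precisely when det[e₁; e₂; e₃] = 0.
Cofactor expansion gives det = -2*a - 48.
Setting this to zero gives a = -24.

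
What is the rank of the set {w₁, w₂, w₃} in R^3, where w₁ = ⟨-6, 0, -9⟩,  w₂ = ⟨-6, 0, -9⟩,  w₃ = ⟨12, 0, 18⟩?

Apply Gaussian elimination to the matrix whose rows are w₁, w₂, w₃.
Exactly 1 pivot survives; hence the rank is 1.

rank 1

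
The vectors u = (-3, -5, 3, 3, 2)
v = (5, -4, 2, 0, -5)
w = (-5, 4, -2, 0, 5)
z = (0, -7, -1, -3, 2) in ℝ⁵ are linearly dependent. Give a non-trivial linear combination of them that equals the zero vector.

Solve the homogeneous system with u, v, w, z as columns by row-reducing the coefficient matrix.
One solution (up to scaling) is (0, 1, 1, 0).

v + w = 0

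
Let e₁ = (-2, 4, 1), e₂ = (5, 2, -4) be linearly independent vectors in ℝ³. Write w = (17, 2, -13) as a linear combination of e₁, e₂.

Write w = a₁e₁ + a₂e₂ and equate components.
The system has the unique solution (a₁, a₂) = (-1, 3).

w = -e₁ + 3e₂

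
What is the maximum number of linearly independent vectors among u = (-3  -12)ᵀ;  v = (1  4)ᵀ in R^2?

Form the matrix with u, v as columns and reduce.
There is 1 pivot column, so rank = 1.

1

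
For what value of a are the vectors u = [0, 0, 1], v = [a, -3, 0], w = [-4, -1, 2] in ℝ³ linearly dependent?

a = -12

Place the vectors as rows of a 3×3 matrix; dependence ⇔ determinant zero.
The determinant works out to -a - 12.
Solving -a - 12 = 0 yields a = -12.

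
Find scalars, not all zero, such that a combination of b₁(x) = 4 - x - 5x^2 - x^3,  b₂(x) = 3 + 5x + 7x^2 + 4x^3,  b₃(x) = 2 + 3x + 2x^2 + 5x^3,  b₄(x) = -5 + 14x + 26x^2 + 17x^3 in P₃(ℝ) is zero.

3b₁ - b₂ - 2b₃ + b₄ = 0

Pass to coordinate vectors relative to the basis {1, x, …, x^3}.
Row-reduce the matrix with b₁, b₂, b₃, b₄ as columns; the null space gives the coefficients.
A generator of the null space is (3, -1, -2, 1).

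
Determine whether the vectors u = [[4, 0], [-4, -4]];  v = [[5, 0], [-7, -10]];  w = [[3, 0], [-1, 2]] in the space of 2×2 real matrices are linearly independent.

linearly dependent

Write each element as a coordinate vector in ℝ⁴ using {E₁₁, E₁₂, E₂₁, E₂₂}.
Row-reduce the matrix whose columns are u, v, w.
The reduction yields 2 nonzero rows, so the rank is 2.
Since rank 2 < 3, the set is linearly dependent.
Indeed 2u - v - w = 0.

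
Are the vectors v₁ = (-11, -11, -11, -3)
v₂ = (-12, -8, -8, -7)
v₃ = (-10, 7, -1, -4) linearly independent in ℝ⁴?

linearly independent

Place the vectors as rows of a 3×4 matrix and reduce to echelon form.
The reduction yields 3 nonzero rows, so the rank is 3.
Since rank = 3 (the number of vectors), the set is linearly independent.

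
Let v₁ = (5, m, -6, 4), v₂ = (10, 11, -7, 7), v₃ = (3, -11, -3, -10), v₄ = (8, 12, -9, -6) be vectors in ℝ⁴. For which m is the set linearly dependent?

m = 23

The vectors are dependent exactly when the determinant of the matrix with rows v₁, v₂, v₃, v₄ vanishes.
Cofactor expansion gives det = 307*m - 7061.
Setting this to zero gives m = 23.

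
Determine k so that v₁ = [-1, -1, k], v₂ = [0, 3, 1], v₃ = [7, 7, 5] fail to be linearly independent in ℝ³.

k = -5/7

Dependence holds iff the 3×3 matrix [v₁ v₂ v₃] is singular.
Cofactor expansion gives det = -21*k - 15.
Solving -21*k - 15 = 0 yields k = -5/7.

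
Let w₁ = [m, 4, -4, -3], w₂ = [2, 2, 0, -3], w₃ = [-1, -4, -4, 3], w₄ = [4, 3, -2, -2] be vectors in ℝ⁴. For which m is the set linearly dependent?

The set is linearly dependent precisely when det[w₁; w₂; w₃; w₄] = 0.
Cofactor expansion gives det = 200 - 32*m.
Setting this to zero gives m = 25/4.

m = 25/4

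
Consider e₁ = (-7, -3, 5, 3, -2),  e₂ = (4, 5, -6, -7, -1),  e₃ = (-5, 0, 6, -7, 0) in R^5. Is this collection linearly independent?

Place the vectors as rows of a 3×5 matrix and reduce to echelon form.
The reduction yields 3 nonzero rows, so the rank is 3.
Since rank = 3 (the number of vectors), the set is linearly independent.

linearly independent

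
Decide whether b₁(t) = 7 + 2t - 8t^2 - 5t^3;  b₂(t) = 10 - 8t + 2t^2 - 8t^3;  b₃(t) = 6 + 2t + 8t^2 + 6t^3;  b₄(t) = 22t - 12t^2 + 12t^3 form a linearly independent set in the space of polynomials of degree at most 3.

Take coordinates with respect to the standard basis {1, t, …, t^3}.
The matrix [b₁|b₂|b₃|b₄] has determinant 0.
A zero determinant means the columns are linearly dependent.
Indeed 2b₁ - 2b₂ + b₃ - b₄ = 0.

linearly dependent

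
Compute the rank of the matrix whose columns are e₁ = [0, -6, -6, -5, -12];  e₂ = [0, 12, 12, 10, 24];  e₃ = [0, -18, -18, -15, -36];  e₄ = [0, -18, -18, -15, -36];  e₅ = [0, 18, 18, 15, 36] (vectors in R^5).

rank 1

Row-reduce the 5×5 matrix with these as rows.
Exactly 1 pivot survives; hence the rank is 1.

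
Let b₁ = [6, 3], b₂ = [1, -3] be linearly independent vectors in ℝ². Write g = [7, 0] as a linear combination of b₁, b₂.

g = b₁ + b₂

Since b₁, b₂ are independent, the coefficients expressing g are uniquely determined by a linear system.
Back-substitution yields (c₁, c₂) = (1, 1).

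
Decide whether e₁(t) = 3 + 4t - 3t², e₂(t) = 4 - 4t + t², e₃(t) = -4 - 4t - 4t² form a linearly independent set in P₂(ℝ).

linearly independent

Write each element as a coordinate vector in ℝ³ using {1, t, t²}.
Row-reduce the matrix whose columns are e₁, e₂, e₃.
The reduction yields 3 nonzero rows, so the rank is 3.
Since rank = 3 (the number of vectors), the set is linearly independent.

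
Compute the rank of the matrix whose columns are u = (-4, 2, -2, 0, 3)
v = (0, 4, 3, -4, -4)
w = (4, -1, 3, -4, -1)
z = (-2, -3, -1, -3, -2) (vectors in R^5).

Apply Gaussian elimination to the matrix whose rows are u, v, w, z.
There are 4 pivot columns, so rank = 4.

rank 4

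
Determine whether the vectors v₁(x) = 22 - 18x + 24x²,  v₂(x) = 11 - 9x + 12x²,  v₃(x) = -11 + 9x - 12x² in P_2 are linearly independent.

Write each element as a coordinate vector in ℝ³ using {1, x, x²}.
One vector is a scalar multiple of another, so the set is dependent.

linearly dependent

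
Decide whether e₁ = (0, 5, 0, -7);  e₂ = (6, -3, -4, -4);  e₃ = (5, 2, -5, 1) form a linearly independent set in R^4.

Place the vectors as rows of a 3×4 matrix and reduce to echelon form.
The reduction yields 3 nonzero rows, so the rank is 3.
Since rank = 3 (the number of vectors), the set is linearly independent.

linearly independent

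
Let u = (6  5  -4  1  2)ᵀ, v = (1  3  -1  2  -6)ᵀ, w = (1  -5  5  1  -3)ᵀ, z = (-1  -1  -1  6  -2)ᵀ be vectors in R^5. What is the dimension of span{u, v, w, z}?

Row-reduce the 4×5 matrix with these as rows.
Reduction leaves 4 leading entries, giving rank 4.

dim = 4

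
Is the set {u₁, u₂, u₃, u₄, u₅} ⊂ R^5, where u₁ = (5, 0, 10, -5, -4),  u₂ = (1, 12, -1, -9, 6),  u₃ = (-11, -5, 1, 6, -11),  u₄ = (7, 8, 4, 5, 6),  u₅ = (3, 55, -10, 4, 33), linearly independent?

linearly dependent

Form the 5×5 matrix with these as columns; its determinant is 0.
A zero determinant means the columns are linearly dependent.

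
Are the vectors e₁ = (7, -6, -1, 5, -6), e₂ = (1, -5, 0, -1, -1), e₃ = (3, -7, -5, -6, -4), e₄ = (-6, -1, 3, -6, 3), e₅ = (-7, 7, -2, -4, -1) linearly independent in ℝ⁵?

linearly independent

Form the 5×5 matrix with these as columns; its determinant is 3024.
A nonzero determinant means the columns are linearly independent.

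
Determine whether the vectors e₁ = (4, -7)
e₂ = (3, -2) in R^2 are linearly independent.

linearly independent

Row-reduce the matrix whose columns are e₁, e₂.
The reduction yields 2 nonzero rows, so the rank is 2.
Since rank = 2 (the number of vectors), the set is linearly independent.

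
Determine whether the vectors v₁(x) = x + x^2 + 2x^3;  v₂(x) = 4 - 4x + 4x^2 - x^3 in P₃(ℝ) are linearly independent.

Take coordinates with respect to the standard basis {1, x, …, x^3}.
Place the vectors as rows of a 2×4 matrix and reduce to echelon form.
The reduction yields 2 nonzero rows, so the rank is 2.
Since rank = 2 (the number of vectors), the set is linearly independent.

linearly independent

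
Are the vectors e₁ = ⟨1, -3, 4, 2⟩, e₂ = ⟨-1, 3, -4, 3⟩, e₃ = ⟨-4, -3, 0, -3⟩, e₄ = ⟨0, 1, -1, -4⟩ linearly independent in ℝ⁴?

linearly independent

Row-reduce the matrix whose columns are e₁, e₂, e₃, e₄.
The reduction yields 4 nonzero rows, so the rank is 4.
Since rank = 4 (the number of vectors), the set is linearly independent.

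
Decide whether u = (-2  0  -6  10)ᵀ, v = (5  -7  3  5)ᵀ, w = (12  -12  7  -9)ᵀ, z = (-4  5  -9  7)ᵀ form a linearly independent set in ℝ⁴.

Form the 4×4 matrix with these as columns; its determinant is -1028.
A nonzero determinant means the columns are linearly independent.

linearly independent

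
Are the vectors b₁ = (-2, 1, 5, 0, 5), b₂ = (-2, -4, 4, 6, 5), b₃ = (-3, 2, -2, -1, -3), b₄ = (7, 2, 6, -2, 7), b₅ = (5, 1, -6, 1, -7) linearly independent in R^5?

linearly independent

Row-reduce the matrix whose columns are b₁, b₂, b₃, b₄, b₅.
The reduction yields 5 nonzero rows, so the rank is 5.
Since rank = 5 (the number of vectors), the set is linearly independent.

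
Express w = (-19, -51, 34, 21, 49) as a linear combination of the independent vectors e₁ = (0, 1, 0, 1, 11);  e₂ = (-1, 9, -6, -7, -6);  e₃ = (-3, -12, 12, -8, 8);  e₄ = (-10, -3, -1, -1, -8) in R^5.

w = 3e₁ - 4e₂ + e₃ + 2e₄

Write w = a₁e₁ + … + a₄e₄ and equate components.
Back-substitution yields (a₁, …, a₄) = (3, -4, 1, 2).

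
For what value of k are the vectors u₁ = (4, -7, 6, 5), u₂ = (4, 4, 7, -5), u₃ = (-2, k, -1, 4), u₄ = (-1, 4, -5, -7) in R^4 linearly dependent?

k = -1

The set is linearly dependent precisely when det[u₁; u₂; u₃; u₄] = 0.
Expanding, det = 163*k + 163.
Solving 163*k + 163 = 0 yields k = -1.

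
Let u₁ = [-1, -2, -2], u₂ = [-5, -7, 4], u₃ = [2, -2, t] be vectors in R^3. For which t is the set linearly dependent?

t = -24

The set is linearly dependent precisely when det[u₁; u₂; u₃] = 0.
Cofactor expansion gives det = -3*t - 72.
This vanishes exactly when t = -24.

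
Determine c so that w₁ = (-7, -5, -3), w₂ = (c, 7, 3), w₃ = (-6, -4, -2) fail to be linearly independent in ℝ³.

c = 11

The vectors are dependent exactly when the determinant of the matrix with rows w₁, w₂, w₃ vanishes.
Expanding, det = 2*c - 22.
Setting this to zero gives c = 11.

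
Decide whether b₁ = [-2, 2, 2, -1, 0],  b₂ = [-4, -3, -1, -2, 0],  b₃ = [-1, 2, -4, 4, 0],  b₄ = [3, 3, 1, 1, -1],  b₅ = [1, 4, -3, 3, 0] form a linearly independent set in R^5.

Row-reduce the matrix whose columns are b₁, b₂, b₃, b₄, b₅.
The reduction yields 5 nonzero rows, so the rank is 5.
Since rank = 5 (the number of vectors), the set is linearly independent.

linearly independent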